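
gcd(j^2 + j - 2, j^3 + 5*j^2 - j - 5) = j - 1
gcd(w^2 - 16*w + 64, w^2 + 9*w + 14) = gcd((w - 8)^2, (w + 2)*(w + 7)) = 1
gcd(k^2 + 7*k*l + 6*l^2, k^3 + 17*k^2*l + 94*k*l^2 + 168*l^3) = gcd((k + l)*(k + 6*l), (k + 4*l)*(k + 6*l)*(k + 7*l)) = k + 6*l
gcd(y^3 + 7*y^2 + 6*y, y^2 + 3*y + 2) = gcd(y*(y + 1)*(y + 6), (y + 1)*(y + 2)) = y + 1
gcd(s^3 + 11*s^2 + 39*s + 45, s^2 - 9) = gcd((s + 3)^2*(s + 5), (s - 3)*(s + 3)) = s + 3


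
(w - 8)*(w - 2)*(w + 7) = w^3 - 3*w^2 - 54*w + 112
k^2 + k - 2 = (k - 1)*(k + 2)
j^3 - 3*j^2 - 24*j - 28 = (j - 7)*(j + 2)^2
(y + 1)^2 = y^2 + 2*y + 1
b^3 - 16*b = b*(b - 4)*(b + 4)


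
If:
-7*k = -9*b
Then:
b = 7*k/9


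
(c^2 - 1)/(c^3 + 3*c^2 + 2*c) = (c - 1)/(c*(c + 2))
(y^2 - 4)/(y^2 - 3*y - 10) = (y - 2)/(y - 5)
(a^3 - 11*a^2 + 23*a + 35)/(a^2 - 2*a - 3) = (a^2 - 12*a + 35)/(a - 3)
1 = 1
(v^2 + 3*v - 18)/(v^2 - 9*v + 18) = (v + 6)/(v - 6)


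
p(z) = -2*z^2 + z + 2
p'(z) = 1 - 4*z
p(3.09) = -14.01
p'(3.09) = -11.36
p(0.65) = 1.80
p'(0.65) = -1.60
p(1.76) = -2.44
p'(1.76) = -6.04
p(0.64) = 1.82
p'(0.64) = -1.56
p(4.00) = -26.00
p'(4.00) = -15.00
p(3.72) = -21.96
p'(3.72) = -13.88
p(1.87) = -3.12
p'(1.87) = -6.48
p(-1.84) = -6.61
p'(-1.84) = 8.36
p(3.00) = -13.00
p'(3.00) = -11.00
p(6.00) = -64.00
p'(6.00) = -23.00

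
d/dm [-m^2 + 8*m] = 8 - 2*m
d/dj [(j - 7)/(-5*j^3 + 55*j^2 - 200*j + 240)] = 2*(j^2 - 12*j + 29)/(5*(j^5 - 18*j^4 + 129*j^3 - 460*j^2 + 816*j - 576))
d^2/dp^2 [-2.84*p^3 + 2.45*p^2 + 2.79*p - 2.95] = 4.9 - 17.04*p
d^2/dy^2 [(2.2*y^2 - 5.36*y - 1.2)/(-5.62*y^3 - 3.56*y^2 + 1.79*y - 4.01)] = (-138.97136*y^6 + 1015.754304*y^5 + 965.457552*y^4 + 1293.916688*y^3 - 1242.271104*y^2 - 667.245216*y - 20.376952)/(177.504328*y^9 + 337.321392*y^8 + 44.068668*y^7 + 210.20102*y^6 + 467.337126*y^5 - 55.355592*y^4 + 112.055203*y^3 + 210.280791*y^2 - 86.350137*y + 64.481201)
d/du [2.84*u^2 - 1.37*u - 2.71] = 5.68*u - 1.37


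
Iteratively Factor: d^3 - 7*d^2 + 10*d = (d)*(d^2 - 7*d + 10) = d*(d - 2)*(d - 5)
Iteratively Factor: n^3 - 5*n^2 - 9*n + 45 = (n + 3)*(n^2 - 8*n + 15) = (n - 5)*(n + 3)*(n - 3)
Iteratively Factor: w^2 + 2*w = (w)*(w + 2)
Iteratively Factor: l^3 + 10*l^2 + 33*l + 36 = (l + 3)*(l^2 + 7*l + 12) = (l + 3)^2*(l + 4)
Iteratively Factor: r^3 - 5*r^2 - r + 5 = (r + 1)*(r^2 - 6*r + 5) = (r - 5)*(r + 1)*(r - 1)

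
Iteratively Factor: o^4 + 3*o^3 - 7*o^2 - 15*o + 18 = (o + 3)*(o^3 - 7*o + 6) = (o + 3)^2*(o^2 - 3*o + 2) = (o - 1)*(o + 3)^2*(o - 2)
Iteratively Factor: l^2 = (l)*(l)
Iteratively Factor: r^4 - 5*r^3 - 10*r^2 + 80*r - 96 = (r + 4)*(r^3 - 9*r^2 + 26*r - 24) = (r - 3)*(r + 4)*(r^2 - 6*r + 8) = (r - 3)*(r - 2)*(r + 4)*(r - 4)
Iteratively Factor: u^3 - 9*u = (u + 3)*(u^2 - 3*u) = u*(u + 3)*(u - 3)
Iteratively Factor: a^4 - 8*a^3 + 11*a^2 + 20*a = (a)*(a^3 - 8*a^2 + 11*a + 20) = a*(a - 5)*(a^2 - 3*a - 4) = a*(a - 5)*(a - 4)*(a + 1)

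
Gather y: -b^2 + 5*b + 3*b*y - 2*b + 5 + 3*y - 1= -b^2 + 3*b + y*(3*b + 3) + 4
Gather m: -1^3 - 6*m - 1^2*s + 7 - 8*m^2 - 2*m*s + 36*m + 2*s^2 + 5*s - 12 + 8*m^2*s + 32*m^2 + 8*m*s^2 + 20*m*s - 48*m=m^2*(8*s + 24) + m*(8*s^2 + 18*s - 18) + 2*s^2 + 4*s - 6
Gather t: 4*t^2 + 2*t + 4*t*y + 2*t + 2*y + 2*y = 4*t^2 + t*(4*y + 4) + 4*y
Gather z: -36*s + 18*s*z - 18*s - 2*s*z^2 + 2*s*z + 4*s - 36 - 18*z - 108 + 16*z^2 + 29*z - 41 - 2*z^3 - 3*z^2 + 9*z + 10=-50*s - 2*z^3 + z^2*(13 - 2*s) + z*(20*s + 20) - 175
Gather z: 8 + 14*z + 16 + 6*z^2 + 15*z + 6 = 6*z^2 + 29*z + 30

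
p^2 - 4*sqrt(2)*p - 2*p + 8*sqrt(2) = (p - 2)*(p - 4*sqrt(2))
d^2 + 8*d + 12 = (d + 2)*(d + 6)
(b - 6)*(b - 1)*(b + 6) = b^3 - b^2 - 36*b + 36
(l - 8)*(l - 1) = l^2 - 9*l + 8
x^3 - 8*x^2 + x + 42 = (x - 7)*(x - 3)*(x + 2)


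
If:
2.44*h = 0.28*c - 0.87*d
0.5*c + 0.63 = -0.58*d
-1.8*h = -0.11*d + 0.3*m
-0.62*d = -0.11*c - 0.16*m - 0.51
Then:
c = -3.96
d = 2.33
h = -1.29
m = 8.57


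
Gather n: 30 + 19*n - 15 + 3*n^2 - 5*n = 3*n^2 + 14*n + 15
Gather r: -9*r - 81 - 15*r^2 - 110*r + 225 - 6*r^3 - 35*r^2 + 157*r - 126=-6*r^3 - 50*r^2 + 38*r + 18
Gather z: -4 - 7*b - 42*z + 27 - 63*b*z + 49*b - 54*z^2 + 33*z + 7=42*b - 54*z^2 + z*(-63*b - 9) + 30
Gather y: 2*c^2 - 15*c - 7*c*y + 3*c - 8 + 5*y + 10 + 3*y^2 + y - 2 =2*c^2 - 12*c + 3*y^2 + y*(6 - 7*c)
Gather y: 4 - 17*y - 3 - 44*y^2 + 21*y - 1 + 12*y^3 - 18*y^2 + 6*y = 12*y^3 - 62*y^2 + 10*y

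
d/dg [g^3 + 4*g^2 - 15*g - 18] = 3*g^2 + 8*g - 15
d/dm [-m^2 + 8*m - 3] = 8 - 2*m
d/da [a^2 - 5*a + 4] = 2*a - 5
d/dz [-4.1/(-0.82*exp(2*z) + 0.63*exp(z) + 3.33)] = (2.583 - 6.724*exp(z))*exp(z)/(-0.82*exp(2*z) + 0.63*exp(z) + 3.33)^2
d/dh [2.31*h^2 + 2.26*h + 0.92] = 4.62*h + 2.26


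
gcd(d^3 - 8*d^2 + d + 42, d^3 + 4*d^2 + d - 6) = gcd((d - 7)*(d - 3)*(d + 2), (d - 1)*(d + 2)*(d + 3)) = d + 2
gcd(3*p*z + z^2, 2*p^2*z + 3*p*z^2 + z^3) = z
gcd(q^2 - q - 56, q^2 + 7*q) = q + 7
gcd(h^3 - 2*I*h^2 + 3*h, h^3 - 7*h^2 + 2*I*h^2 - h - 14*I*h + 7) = h + I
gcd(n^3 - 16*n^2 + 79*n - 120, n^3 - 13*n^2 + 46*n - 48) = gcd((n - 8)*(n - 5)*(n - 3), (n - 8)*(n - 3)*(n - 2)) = n^2 - 11*n + 24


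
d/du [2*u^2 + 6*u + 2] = 4*u + 6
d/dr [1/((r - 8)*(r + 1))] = (7 - 2*r)/(r^4 - 14*r^3 + 33*r^2 + 112*r + 64)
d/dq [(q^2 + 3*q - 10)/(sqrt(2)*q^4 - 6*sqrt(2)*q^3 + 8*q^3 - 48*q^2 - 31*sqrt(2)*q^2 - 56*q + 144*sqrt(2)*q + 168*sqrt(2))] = ((2*q + 3)*(sqrt(2)*q^4 - 6*sqrt(2)*q^3 + 8*q^3 - 48*q^2 - 31*sqrt(2)*q^2 - 56*q + 144*sqrt(2)*q + 168*sqrt(2)) + 2*(q^2 + 3*q - 10)*(-2*sqrt(2)*q^3 - 12*q^2 + 9*sqrt(2)*q^2 + 31*sqrt(2)*q + 48*q - 72*sqrt(2) + 28))/(sqrt(2)*q^4 - 6*sqrt(2)*q^3 + 8*q^3 - 48*q^2 - 31*sqrt(2)*q^2 - 56*q + 144*sqrt(2)*q + 168*sqrt(2))^2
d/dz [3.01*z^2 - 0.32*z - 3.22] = 6.02*z - 0.32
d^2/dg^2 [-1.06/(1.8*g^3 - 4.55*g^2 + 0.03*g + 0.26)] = ((11.448*g - 9.646)*(1.8*g^3 - 4.55*g^2 + 0.03*g + 0.26) - 1.06*(5.4*g^2 - 9.1*g + 0.03)*(10.8*g^2 - 18.2*g + 0.06))/(1.8*g^3 - 4.55*g^2 + 0.03*g + 0.26)^3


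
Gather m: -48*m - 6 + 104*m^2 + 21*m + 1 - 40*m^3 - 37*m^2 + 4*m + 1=-40*m^3 + 67*m^2 - 23*m - 4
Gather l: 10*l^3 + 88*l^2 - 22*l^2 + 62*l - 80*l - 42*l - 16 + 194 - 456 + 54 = 10*l^3 + 66*l^2 - 60*l - 224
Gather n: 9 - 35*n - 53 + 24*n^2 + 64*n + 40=24*n^2 + 29*n - 4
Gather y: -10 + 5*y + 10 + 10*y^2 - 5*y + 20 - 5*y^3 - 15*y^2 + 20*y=-5*y^3 - 5*y^2 + 20*y + 20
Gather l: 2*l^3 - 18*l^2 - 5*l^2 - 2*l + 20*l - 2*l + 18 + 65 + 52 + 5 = 2*l^3 - 23*l^2 + 16*l + 140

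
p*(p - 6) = p^2 - 6*p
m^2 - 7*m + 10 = (m - 5)*(m - 2)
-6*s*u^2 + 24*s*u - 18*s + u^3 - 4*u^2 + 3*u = (-6*s + u)*(u - 3)*(u - 1)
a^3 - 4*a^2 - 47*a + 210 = (a - 6)*(a - 5)*(a + 7)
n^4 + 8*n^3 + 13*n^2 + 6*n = n*(n + 1)^2*(n + 6)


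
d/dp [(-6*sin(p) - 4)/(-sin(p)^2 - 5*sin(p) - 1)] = 2*(-4*sin(p) + 3*cos(p)^2 - 10)*cos(p)/(sin(p)^2 + 5*sin(p) + 1)^2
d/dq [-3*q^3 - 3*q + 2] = -9*q^2 - 3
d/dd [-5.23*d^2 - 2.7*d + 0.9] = -10.46*d - 2.7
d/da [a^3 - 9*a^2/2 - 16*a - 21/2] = 3*a^2 - 9*a - 16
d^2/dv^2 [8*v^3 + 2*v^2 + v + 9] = 48*v + 4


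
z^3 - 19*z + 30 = (z - 3)*(z - 2)*(z + 5)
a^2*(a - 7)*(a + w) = a^4 + a^3*w - 7*a^3 - 7*a^2*w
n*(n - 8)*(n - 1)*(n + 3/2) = n^4 - 15*n^3/2 - 11*n^2/2 + 12*n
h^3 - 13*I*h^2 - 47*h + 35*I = (h - 7*I)*(h - 5*I)*(h - I)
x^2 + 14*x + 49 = (x + 7)^2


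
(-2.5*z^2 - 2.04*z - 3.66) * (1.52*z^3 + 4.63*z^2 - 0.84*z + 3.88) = -3.8*z^5 - 14.6758*z^4 - 12.9084*z^3 - 24.9322*z^2 - 4.8408*z - 14.2008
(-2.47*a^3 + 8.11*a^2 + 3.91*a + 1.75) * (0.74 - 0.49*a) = 1.2103*a^4 - 5.8017*a^3 + 4.0855*a^2 + 2.0359*a + 1.295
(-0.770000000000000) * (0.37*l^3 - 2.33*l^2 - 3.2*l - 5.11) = -0.2849*l^3 + 1.7941*l^2 + 2.464*l + 3.9347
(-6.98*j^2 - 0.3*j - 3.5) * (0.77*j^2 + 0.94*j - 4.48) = -5.3746*j^4 - 6.7922*j^3 + 28.2934*j^2 - 1.946*j + 15.68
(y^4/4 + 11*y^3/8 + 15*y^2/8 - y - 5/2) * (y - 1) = y^5/4 + 9*y^4/8 + y^3/2 - 23*y^2/8 - 3*y/2 + 5/2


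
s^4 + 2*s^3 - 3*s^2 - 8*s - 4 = (s - 2)*(s + 1)^2*(s + 2)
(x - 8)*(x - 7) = x^2 - 15*x + 56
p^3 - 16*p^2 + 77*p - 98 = (p - 7)^2*(p - 2)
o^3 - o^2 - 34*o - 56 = (o - 7)*(o + 2)*(o + 4)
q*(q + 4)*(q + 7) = q^3 + 11*q^2 + 28*q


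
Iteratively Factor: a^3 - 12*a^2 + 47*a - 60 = (a - 3)*(a^2 - 9*a + 20) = (a - 5)*(a - 3)*(a - 4)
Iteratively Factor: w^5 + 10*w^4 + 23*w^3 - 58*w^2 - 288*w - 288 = (w + 4)*(w^4 + 6*w^3 - w^2 - 54*w - 72) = (w + 3)*(w + 4)*(w^3 + 3*w^2 - 10*w - 24) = (w + 2)*(w + 3)*(w + 4)*(w^2 + w - 12) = (w + 2)*(w + 3)*(w + 4)^2*(w - 3)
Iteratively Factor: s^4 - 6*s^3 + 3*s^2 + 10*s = (s - 2)*(s^3 - 4*s^2 - 5*s) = (s - 5)*(s - 2)*(s^2 + s) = s*(s - 5)*(s - 2)*(s + 1)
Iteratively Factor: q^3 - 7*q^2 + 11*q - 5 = (q - 1)*(q^2 - 6*q + 5) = (q - 1)^2*(q - 5)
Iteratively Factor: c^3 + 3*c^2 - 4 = (c + 2)*(c^2 + c - 2) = (c - 1)*(c + 2)*(c + 2)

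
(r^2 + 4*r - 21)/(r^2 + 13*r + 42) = (r - 3)/(r + 6)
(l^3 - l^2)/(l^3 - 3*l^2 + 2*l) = l/(l - 2)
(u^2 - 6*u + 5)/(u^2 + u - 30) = (u - 1)/(u + 6)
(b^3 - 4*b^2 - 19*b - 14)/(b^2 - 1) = (b^2 - 5*b - 14)/(b - 1)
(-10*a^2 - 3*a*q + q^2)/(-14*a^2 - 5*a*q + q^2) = (-5*a + q)/(-7*a + q)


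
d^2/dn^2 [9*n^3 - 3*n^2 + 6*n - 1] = 54*n - 6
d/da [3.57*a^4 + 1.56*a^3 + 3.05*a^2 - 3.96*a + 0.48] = 14.28*a^3 + 4.68*a^2 + 6.1*a - 3.96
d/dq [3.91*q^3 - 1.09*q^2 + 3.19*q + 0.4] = 11.73*q^2 - 2.18*q + 3.19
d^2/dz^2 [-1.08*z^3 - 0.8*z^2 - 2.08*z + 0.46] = -6.48*z - 1.6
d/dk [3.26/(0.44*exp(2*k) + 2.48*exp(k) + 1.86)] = (-2.8688*exp(k) - 8.0848)*exp(k)/(0.44*exp(2*k) + 2.48*exp(k) + 1.86)^2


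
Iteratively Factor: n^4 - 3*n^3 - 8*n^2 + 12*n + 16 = (n - 2)*(n^3 - n^2 - 10*n - 8) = (n - 2)*(n + 1)*(n^2 - 2*n - 8) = (n - 4)*(n - 2)*(n + 1)*(n + 2)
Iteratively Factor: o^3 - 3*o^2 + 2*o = (o)*(o^2 - 3*o + 2) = o*(o - 1)*(o - 2)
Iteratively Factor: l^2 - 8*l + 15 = (l - 3)*(l - 5)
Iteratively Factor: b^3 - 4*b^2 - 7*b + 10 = (b + 2)*(b^2 - 6*b + 5) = (b - 1)*(b + 2)*(b - 5)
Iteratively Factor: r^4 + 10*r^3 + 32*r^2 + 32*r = (r + 4)*(r^3 + 6*r^2 + 8*r) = r*(r + 4)*(r^2 + 6*r + 8) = r*(r + 2)*(r + 4)*(r + 4)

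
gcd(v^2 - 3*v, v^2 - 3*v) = v^2 - 3*v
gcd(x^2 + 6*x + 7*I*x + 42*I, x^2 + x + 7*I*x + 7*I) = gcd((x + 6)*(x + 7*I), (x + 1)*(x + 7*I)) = x + 7*I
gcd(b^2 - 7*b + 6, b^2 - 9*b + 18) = b - 6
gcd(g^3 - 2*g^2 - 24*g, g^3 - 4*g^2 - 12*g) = g^2 - 6*g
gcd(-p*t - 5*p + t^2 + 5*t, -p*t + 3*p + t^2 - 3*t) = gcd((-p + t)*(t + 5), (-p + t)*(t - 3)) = p - t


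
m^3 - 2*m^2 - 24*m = m*(m - 6)*(m + 4)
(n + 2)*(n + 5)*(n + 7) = n^3 + 14*n^2 + 59*n + 70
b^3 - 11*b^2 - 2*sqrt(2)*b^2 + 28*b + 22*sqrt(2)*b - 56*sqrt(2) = (b - 7)*(b - 4)*(b - 2*sqrt(2))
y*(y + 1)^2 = y^3 + 2*y^2 + y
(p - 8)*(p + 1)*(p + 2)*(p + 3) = p^4 - 2*p^3 - 37*p^2 - 82*p - 48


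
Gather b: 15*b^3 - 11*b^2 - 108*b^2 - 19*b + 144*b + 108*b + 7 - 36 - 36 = 15*b^3 - 119*b^2 + 233*b - 65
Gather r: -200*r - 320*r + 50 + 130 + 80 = 260 - 520*r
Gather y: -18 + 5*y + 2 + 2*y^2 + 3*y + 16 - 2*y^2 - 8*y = 0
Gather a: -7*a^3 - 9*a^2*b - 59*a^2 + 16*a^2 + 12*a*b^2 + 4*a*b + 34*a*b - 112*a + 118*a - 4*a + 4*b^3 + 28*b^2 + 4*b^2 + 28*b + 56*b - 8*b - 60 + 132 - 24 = -7*a^3 + a^2*(-9*b - 43) + a*(12*b^2 + 38*b + 2) + 4*b^3 + 32*b^2 + 76*b + 48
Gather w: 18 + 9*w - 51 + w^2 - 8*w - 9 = w^2 + w - 42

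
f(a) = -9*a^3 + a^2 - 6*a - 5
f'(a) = -27*a^2 + 2*a - 6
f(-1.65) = 48.05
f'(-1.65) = -82.81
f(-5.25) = 1356.39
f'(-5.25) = -760.69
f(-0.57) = 0.41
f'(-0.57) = -15.91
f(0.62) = -10.48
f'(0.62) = -15.14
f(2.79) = -209.41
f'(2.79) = -210.59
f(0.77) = -13.14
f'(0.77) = -20.47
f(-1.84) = 65.49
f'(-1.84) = -101.09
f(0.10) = -5.60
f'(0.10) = -6.07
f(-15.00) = 30685.00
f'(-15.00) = -6111.00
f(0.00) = -5.00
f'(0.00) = -6.00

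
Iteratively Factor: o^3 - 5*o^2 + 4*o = (o - 1)*(o^2 - 4*o) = (o - 4)*(o - 1)*(o)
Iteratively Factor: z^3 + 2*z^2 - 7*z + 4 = (z - 1)*(z^2 + 3*z - 4) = (z - 1)*(z + 4)*(z - 1)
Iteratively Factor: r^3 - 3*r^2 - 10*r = (r + 2)*(r^2 - 5*r) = r*(r + 2)*(r - 5)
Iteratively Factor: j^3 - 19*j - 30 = (j + 3)*(j^2 - 3*j - 10) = (j - 5)*(j + 3)*(j + 2)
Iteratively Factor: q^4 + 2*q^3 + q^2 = (q + 1)*(q^3 + q^2) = (q + 1)^2*(q^2) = q*(q + 1)^2*(q)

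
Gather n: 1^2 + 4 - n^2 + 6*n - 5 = -n^2 + 6*n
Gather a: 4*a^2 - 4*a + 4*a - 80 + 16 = 4*a^2 - 64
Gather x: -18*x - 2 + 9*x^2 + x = 9*x^2 - 17*x - 2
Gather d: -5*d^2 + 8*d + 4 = -5*d^2 + 8*d + 4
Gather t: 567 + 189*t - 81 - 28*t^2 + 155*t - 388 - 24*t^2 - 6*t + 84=-52*t^2 + 338*t + 182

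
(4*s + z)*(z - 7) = 4*s*z - 28*s + z^2 - 7*z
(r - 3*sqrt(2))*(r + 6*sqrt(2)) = r^2 + 3*sqrt(2)*r - 36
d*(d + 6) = d^2 + 6*d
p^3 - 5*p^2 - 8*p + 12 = (p - 6)*(p - 1)*(p + 2)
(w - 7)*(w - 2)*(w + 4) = w^3 - 5*w^2 - 22*w + 56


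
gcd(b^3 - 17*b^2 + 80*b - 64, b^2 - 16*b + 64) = b^2 - 16*b + 64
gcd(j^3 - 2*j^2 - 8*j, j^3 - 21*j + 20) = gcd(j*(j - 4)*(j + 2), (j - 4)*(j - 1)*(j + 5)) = j - 4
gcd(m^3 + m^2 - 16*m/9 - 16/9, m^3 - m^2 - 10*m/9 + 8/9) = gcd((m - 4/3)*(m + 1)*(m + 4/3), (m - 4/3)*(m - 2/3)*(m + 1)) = m^2 - m/3 - 4/3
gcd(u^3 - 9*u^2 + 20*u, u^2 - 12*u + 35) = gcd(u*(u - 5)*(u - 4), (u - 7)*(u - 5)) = u - 5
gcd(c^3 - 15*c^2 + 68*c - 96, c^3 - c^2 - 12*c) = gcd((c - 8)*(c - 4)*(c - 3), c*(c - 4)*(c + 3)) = c - 4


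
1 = 1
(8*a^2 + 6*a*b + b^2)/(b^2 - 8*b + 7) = (8*a^2 + 6*a*b + b^2)/(b^2 - 8*b + 7)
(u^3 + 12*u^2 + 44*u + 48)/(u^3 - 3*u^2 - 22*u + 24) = (u^2 + 8*u + 12)/(u^2 - 7*u + 6)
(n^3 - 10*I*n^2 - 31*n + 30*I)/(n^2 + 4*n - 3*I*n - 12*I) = (n^2 - 7*I*n - 10)/(n + 4)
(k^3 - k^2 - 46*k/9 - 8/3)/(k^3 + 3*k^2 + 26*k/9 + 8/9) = (k - 3)/(k + 1)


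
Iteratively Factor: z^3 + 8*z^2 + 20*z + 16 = (z + 2)*(z^2 + 6*z + 8) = (z + 2)*(z + 4)*(z + 2)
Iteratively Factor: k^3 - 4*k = (k)*(k^2 - 4) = k*(k + 2)*(k - 2)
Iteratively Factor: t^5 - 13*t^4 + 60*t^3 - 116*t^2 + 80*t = (t - 4)*(t^4 - 9*t^3 + 24*t^2 - 20*t) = (t - 4)*(t - 2)*(t^3 - 7*t^2 + 10*t) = (t - 4)*(t - 2)^2*(t^2 - 5*t) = t*(t - 4)*(t - 2)^2*(t - 5)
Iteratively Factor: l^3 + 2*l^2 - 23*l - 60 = (l + 3)*(l^2 - l - 20) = (l + 3)*(l + 4)*(l - 5)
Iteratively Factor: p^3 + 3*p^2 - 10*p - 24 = (p + 4)*(p^2 - p - 6) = (p - 3)*(p + 4)*(p + 2)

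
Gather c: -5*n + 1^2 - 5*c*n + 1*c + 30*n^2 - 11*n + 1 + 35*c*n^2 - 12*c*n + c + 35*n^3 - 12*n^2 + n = c*(35*n^2 - 17*n + 2) + 35*n^3 + 18*n^2 - 15*n + 2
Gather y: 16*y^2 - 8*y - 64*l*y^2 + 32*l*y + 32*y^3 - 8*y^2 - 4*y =32*y^3 + y^2*(8 - 64*l) + y*(32*l - 12)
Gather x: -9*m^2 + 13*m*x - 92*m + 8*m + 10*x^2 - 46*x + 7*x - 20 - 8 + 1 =-9*m^2 - 84*m + 10*x^2 + x*(13*m - 39) - 27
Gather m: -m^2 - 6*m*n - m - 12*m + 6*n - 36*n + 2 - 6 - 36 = -m^2 + m*(-6*n - 13) - 30*n - 40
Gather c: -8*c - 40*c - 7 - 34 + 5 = -48*c - 36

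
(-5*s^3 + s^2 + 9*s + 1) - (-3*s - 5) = -5*s^3 + s^2 + 12*s + 6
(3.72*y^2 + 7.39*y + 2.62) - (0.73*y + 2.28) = 3.72*y^2 + 6.66*y + 0.34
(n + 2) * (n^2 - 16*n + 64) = n^3 - 14*n^2 + 32*n + 128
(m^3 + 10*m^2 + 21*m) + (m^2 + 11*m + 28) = m^3 + 11*m^2 + 32*m + 28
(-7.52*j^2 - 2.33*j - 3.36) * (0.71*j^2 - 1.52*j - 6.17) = -5.3392*j^4 + 9.7761*j^3 + 47.5544*j^2 + 19.4833*j + 20.7312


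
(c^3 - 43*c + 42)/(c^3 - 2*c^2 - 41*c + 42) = (c^2 + c - 42)/(c^2 - c - 42)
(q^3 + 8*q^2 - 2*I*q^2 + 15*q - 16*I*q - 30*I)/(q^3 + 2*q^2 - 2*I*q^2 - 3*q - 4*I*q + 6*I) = (q + 5)/(q - 1)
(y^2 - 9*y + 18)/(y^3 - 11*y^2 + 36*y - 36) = 1/(y - 2)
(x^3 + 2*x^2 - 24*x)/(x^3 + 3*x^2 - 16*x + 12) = x*(x - 4)/(x^2 - 3*x + 2)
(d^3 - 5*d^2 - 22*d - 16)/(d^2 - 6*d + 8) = (d^3 - 5*d^2 - 22*d - 16)/(d^2 - 6*d + 8)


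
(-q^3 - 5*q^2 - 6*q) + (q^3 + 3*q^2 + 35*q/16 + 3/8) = -2*q^2 - 61*q/16 + 3/8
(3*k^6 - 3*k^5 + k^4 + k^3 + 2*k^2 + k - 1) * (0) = 0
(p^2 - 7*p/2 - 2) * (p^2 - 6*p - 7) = p^4 - 19*p^3/2 + 12*p^2 + 73*p/2 + 14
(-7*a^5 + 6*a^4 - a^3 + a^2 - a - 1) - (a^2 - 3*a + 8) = -7*a^5 + 6*a^4 - a^3 + 2*a - 9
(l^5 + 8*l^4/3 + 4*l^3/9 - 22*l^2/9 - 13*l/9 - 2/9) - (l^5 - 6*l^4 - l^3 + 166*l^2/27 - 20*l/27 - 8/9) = 26*l^4/3 + 13*l^3/9 - 232*l^2/27 - 19*l/27 + 2/3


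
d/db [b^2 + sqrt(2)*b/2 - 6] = 2*b + sqrt(2)/2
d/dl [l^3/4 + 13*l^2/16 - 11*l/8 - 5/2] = 3*l^2/4 + 13*l/8 - 11/8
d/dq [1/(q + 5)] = -1/(q + 5)^2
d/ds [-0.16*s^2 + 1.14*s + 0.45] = 1.14 - 0.32*s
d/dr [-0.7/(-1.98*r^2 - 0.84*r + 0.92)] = (-2.772*r - 0.588)/(1.98*r^2 + 0.84*r - 0.92)^2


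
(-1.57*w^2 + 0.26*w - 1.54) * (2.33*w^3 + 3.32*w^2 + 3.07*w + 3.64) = -3.6581*w^5 - 4.6066*w^4 - 7.5449*w^3 - 10.0294*w^2 - 3.7814*w - 5.6056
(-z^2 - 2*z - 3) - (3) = -z^2 - 2*z - 6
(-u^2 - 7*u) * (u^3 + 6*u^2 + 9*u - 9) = -u^5 - 13*u^4 - 51*u^3 - 54*u^2 + 63*u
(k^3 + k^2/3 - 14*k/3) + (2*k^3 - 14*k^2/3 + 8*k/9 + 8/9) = 3*k^3 - 13*k^2/3 - 34*k/9 + 8/9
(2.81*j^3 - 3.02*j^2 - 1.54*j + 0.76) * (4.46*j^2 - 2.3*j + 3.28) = 12.5326*j^5 - 19.9322*j^4 + 9.2944*j^3 - 2.974*j^2 - 6.7992*j + 2.4928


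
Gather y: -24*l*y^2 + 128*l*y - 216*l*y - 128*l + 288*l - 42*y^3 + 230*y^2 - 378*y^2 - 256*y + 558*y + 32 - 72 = 160*l - 42*y^3 + y^2*(-24*l - 148) + y*(302 - 88*l) - 40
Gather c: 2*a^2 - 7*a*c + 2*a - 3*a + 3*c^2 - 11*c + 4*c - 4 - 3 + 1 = 2*a^2 - a + 3*c^2 + c*(-7*a - 7) - 6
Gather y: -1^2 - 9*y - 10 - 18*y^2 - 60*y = -18*y^2 - 69*y - 11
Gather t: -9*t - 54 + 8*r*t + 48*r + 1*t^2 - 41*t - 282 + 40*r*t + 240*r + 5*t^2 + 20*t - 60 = 288*r + 6*t^2 + t*(48*r - 30) - 396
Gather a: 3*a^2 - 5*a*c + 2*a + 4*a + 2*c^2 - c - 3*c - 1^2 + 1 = 3*a^2 + a*(6 - 5*c) + 2*c^2 - 4*c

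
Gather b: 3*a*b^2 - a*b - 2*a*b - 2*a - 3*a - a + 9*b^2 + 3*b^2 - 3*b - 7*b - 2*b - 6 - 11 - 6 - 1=-6*a + b^2*(3*a + 12) + b*(-3*a - 12) - 24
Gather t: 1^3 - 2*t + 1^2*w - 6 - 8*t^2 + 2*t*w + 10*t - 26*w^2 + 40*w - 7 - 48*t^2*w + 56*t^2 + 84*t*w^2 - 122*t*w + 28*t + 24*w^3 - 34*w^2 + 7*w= t^2*(48 - 48*w) + t*(84*w^2 - 120*w + 36) + 24*w^3 - 60*w^2 + 48*w - 12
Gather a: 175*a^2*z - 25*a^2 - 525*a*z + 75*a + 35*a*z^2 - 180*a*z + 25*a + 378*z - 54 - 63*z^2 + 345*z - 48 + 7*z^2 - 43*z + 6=a^2*(175*z - 25) + a*(35*z^2 - 705*z + 100) - 56*z^2 + 680*z - 96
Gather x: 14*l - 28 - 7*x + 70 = 14*l - 7*x + 42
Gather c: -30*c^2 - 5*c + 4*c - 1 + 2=-30*c^2 - c + 1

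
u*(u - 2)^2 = u^3 - 4*u^2 + 4*u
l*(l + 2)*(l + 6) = l^3 + 8*l^2 + 12*l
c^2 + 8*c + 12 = (c + 2)*(c + 6)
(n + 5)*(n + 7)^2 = n^3 + 19*n^2 + 119*n + 245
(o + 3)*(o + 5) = o^2 + 8*o + 15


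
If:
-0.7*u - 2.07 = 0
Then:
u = -2.96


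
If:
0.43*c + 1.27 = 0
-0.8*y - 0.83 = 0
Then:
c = -2.95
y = -1.04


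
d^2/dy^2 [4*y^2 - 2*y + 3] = 8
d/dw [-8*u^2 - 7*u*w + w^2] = -7*u + 2*w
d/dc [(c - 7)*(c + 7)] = 2*c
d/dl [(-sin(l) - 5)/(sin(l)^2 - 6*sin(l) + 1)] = (sin(l)^2 + 10*sin(l) - 31)*cos(l)/(sin(l)^2 - 6*sin(l) + 1)^2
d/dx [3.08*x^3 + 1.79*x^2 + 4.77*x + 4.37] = 9.24*x^2 + 3.58*x + 4.77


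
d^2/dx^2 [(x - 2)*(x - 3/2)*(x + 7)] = 6*x + 7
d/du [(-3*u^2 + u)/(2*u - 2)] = (-3*u^2 + 6*u - 1)/(2*(u^2 - 2*u + 1))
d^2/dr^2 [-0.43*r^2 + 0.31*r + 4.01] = -0.860000000000000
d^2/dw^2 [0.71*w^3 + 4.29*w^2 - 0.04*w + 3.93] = 4.26*w + 8.58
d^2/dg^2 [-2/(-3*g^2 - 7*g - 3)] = 4*(-9*g^2 - 21*g + (6*g + 7)^2 - 9)/(3*g^2 + 7*g + 3)^3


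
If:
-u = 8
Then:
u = -8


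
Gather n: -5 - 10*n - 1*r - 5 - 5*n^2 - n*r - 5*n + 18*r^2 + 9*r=-5*n^2 + n*(-r - 15) + 18*r^2 + 8*r - 10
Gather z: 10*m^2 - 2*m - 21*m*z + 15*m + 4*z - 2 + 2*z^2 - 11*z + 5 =10*m^2 + 13*m + 2*z^2 + z*(-21*m - 7) + 3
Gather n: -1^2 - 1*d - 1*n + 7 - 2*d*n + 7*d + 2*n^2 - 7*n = 6*d + 2*n^2 + n*(-2*d - 8) + 6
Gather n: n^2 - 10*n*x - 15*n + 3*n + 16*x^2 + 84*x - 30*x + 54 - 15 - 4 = n^2 + n*(-10*x - 12) + 16*x^2 + 54*x + 35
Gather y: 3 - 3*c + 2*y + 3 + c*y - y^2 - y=-3*c - y^2 + y*(c + 1) + 6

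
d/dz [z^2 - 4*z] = 2*z - 4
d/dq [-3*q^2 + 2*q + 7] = 2 - 6*q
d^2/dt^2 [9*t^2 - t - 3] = 18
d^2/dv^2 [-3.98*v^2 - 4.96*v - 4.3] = -7.96000000000000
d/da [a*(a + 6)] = 2*a + 6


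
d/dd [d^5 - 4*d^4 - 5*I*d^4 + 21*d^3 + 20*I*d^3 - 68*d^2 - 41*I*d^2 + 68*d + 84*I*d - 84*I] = 5*d^4 + d^3*(-16 - 20*I) + d^2*(63 + 60*I) + d*(-136 - 82*I) + 68 + 84*I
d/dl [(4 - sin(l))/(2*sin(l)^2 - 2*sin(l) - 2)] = (sin(l)^2 - 8*sin(l) + 5)*cos(l)/(2*(sin(l) + cos(l)^2)^2)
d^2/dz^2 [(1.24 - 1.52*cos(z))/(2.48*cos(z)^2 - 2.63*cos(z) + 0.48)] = (0.794002823129924*(1 - cos(z)^2)^2 - 0.3604722326417*cos(z)^5 + 0.203989645233254*cos(z)^3 - 0.147348287613762*cos(z)^2 + 1.4993781217302*cos(z) - 1.19362840058832)/(-0.837837837837838*cos(z)^2 + 0.888513513513514*cos(z) - 0.162162162162162)^3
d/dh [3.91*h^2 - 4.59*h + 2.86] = 7.82*h - 4.59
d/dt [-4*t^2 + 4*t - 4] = 4 - 8*t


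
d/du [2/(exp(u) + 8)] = -2*exp(u)/(exp(u) + 8)^2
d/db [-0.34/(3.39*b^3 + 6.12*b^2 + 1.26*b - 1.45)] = (3.4578*b^2 + 4.1616*b + 0.4284)/(3.39*b^3 + 6.12*b^2 + 1.26*b - 1.45)^2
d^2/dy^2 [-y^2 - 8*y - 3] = -2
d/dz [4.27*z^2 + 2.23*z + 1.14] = 8.54*z + 2.23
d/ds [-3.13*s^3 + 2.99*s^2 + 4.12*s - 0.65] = -9.39*s^2 + 5.98*s + 4.12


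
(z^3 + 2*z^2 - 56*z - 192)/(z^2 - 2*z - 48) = z + 4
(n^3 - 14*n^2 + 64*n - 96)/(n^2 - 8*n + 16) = n - 6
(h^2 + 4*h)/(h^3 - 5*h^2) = (h + 4)/(h*(h - 5))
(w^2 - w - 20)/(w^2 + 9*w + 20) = (w - 5)/(w + 5)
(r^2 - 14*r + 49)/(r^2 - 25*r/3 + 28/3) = 3*(r - 7)/(3*r - 4)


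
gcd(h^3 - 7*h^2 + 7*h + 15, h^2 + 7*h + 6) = h + 1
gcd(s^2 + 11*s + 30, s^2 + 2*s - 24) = s + 6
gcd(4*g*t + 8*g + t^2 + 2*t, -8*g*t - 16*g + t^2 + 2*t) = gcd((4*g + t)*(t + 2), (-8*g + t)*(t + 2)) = t + 2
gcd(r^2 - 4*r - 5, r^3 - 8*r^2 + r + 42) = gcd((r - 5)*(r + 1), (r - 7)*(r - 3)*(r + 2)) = 1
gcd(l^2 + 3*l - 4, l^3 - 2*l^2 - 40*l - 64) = l + 4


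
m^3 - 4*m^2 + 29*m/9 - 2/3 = (m - 3)*(m - 2/3)*(m - 1/3)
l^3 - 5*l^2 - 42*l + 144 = (l - 8)*(l - 3)*(l + 6)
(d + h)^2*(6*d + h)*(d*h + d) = 6*d^4*h + 6*d^4 + 13*d^3*h^2 + 13*d^3*h + 8*d^2*h^3 + 8*d^2*h^2 + d*h^4 + d*h^3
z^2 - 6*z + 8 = (z - 4)*(z - 2)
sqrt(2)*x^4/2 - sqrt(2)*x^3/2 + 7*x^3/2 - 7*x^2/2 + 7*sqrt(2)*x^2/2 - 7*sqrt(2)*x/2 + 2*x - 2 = (x - 1)*(x + sqrt(2)/2)*(x + 2*sqrt(2))*(sqrt(2)*x/2 + 1)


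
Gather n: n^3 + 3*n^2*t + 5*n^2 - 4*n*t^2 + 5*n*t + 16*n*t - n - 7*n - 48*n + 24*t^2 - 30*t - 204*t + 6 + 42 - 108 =n^3 + n^2*(3*t + 5) + n*(-4*t^2 + 21*t - 56) + 24*t^2 - 234*t - 60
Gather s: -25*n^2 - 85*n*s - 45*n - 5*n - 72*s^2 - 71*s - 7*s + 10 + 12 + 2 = -25*n^2 - 50*n - 72*s^2 + s*(-85*n - 78) + 24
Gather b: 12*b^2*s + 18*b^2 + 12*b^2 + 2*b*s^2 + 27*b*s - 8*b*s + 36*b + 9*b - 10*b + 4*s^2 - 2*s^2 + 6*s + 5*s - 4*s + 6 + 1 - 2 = b^2*(12*s + 30) + b*(2*s^2 + 19*s + 35) + 2*s^2 + 7*s + 5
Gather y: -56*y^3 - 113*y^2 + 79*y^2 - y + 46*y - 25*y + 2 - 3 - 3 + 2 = -56*y^3 - 34*y^2 + 20*y - 2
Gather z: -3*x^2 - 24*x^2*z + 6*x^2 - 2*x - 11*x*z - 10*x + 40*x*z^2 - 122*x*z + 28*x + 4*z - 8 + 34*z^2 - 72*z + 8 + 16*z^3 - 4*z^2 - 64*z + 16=3*x^2 + 16*x + 16*z^3 + z^2*(40*x + 30) + z*(-24*x^2 - 133*x - 132) + 16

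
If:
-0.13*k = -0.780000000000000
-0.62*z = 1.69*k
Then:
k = 6.00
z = -16.35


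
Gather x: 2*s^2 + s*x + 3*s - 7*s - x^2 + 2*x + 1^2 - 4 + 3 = 2*s^2 - 4*s - x^2 + x*(s + 2)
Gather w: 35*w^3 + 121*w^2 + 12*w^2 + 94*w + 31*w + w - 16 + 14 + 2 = 35*w^3 + 133*w^2 + 126*w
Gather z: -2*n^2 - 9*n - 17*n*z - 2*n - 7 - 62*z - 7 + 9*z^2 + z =-2*n^2 - 11*n + 9*z^2 + z*(-17*n - 61) - 14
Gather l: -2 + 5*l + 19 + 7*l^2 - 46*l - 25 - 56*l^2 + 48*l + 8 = -49*l^2 + 7*l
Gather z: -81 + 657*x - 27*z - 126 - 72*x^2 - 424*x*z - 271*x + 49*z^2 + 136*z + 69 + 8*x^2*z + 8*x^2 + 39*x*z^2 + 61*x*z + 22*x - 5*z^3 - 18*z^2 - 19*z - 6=-64*x^2 + 408*x - 5*z^3 + z^2*(39*x + 31) + z*(8*x^2 - 363*x + 90) - 144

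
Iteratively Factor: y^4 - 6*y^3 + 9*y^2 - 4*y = (y - 1)*(y^3 - 5*y^2 + 4*y) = (y - 1)^2*(y^2 - 4*y) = y*(y - 1)^2*(y - 4)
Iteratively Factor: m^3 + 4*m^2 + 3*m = (m + 1)*(m^2 + 3*m) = m*(m + 1)*(m + 3)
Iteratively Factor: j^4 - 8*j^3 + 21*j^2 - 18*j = (j - 2)*(j^3 - 6*j^2 + 9*j) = (j - 3)*(j - 2)*(j^2 - 3*j) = j*(j - 3)*(j - 2)*(j - 3)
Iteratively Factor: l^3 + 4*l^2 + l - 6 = (l + 3)*(l^2 + l - 2) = (l + 2)*(l + 3)*(l - 1)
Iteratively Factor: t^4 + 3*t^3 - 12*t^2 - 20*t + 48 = (t - 2)*(t^3 + 5*t^2 - 2*t - 24) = (t - 2)^2*(t^2 + 7*t + 12) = (t - 2)^2*(t + 4)*(t + 3)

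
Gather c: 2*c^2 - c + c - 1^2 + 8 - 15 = 2*c^2 - 8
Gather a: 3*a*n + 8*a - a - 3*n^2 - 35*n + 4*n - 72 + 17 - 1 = a*(3*n + 7) - 3*n^2 - 31*n - 56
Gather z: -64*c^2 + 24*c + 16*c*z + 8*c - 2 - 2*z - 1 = -64*c^2 + 32*c + z*(16*c - 2) - 3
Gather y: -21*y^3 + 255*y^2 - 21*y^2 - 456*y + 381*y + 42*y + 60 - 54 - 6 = -21*y^3 + 234*y^2 - 33*y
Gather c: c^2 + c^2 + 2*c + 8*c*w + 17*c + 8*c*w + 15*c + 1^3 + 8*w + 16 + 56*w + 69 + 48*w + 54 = 2*c^2 + c*(16*w + 34) + 112*w + 140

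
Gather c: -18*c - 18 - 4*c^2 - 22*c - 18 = -4*c^2 - 40*c - 36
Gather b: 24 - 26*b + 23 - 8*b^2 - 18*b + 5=-8*b^2 - 44*b + 52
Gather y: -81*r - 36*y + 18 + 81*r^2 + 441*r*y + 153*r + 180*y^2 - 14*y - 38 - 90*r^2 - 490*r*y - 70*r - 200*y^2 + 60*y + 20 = -9*r^2 + 2*r - 20*y^2 + y*(10 - 49*r)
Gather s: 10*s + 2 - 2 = 10*s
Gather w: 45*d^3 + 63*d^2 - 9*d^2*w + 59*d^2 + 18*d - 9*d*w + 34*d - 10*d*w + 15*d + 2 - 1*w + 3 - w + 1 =45*d^3 + 122*d^2 + 67*d + w*(-9*d^2 - 19*d - 2) + 6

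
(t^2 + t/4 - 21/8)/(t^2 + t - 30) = (t^2 + t/4 - 21/8)/(t^2 + t - 30)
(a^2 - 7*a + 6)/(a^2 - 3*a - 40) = (-a^2 + 7*a - 6)/(-a^2 + 3*a + 40)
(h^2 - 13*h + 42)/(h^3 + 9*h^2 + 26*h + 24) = (h^2 - 13*h + 42)/(h^3 + 9*h^2 + 26*h + 24)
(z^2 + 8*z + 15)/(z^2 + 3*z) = (z + 5)/z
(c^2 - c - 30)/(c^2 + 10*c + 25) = (c - 6)/(c + 5)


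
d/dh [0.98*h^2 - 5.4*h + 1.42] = 1.96*h - 5.4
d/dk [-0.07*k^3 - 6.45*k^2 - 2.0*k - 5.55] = -0.21*k^2 - 12.9*k - 2.0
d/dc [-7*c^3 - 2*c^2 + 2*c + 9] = -21*c^2 - 4*c + 2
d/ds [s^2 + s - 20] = 2*s + 1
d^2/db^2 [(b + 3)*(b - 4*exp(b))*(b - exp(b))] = -5*b^2*exp(b) + 16*b*exp(2*b) - 35*b*exp(b) + 6*b + 64*exp(2*b) - 40*exp(b) + 6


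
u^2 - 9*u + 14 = (u - 7)*(u - 2)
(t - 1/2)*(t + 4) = t^2 + 7*t/2 - 2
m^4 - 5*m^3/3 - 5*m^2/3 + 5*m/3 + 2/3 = (m - 2)*(m - 1)*(m + 1/3)*(m + 1)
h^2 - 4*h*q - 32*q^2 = (h - 8*q)*(h + 4*q)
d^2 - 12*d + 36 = (d - 6)^2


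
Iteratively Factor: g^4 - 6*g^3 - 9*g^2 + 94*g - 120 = (g - 5)*(g^3 - g^2 - 14*g + 24) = (g - 5)*(g - 2)*(g^2 + g - 12) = (g - 5)*(g - 2)*(g + 4)*(g - 3)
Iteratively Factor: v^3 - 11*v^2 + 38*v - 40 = (v - 4)*(v^2 - 7*v + 10) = (v - 4)*(v - 2)*(v - 5)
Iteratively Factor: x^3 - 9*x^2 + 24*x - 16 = (x - 4)*(x^2 - 5*x + 4) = (x - 4)^2*(x - 1)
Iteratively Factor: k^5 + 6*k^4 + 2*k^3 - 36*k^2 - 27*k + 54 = (k + 3)*(k^4 + 3*k^3 - 7*k^2 - 15*k + 18) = (k + 3)^2*(k^3 - 7*k + 6) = (k + 3)^3*(k^2 - 3*k + 2) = (k - 1)*(k + 3)^3*(k - 2)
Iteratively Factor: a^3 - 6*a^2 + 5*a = (a - 5)*(a^2 - a) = a*(a - 5)*(a - 1)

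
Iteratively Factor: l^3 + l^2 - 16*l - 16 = (l + 1)*(l^2 - 16) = (l - 4)*(l + 1)*(l + 4)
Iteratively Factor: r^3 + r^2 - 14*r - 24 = (r + 2)*(r^2 - r - 12) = (r - 4)*(r + 2)*(r + 3)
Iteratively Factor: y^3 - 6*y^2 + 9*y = (y - 3)*(y^2 - 3*y) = y*(y - 3)*(y - 3)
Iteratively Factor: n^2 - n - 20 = (n + 4)*(n - 5)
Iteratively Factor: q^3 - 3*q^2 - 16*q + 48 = (q + 4)*(q^2 - 7*q + 12) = (q - 3)*(q + 4)*(q - 4)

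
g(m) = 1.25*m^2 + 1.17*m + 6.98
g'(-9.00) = -21.33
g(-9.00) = 97.70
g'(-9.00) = -21.33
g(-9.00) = 97.70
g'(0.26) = 1.82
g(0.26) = 7.37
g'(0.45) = 2.30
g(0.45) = 7.76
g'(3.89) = 10.90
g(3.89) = 30.45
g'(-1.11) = -1.60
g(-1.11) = 7.22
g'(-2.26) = -4.48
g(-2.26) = 10.72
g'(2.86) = 8.32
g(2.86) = 20.55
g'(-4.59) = -10.30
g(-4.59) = 27.94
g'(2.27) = 6.84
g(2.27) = 16.08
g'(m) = 2.5*m + 1.17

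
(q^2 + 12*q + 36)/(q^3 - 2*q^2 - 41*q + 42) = (q + 6)/(q^2 - 8*q + 7)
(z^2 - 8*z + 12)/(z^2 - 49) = (z^2 - 8*z + 12)/(z^2 - 49)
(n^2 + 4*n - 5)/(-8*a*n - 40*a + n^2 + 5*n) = (1 - n)/(8*a - n)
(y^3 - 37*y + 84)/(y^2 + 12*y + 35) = (y^2 - 7*y + 12)/(y + 5)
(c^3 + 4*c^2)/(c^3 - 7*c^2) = (c + 4)/(c - 7)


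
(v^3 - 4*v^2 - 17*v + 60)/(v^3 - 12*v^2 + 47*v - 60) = (v + 4)/(v - 4)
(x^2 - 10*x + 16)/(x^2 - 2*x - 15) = (-x^2 + 10*x - 16)/(-x^2 + 2*x + 15)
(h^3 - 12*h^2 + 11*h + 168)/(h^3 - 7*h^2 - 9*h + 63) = (h - 8)/(h - 3)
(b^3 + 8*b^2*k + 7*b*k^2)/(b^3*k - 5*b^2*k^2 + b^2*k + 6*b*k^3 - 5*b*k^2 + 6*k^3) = b*(b^2 + 8*b*k + 7*k^2)/(k*(b^3 - 5*b^2*k + b^2 + 6*b*k^2 - 5*b*k + 6*k^2))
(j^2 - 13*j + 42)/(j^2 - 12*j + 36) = (j - 7)/(j - 6)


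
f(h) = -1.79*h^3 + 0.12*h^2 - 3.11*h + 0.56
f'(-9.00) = -440.24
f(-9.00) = 1343.18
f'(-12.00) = -779.27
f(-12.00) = 3148.28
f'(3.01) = -51.04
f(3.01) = -56.53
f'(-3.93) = -86.99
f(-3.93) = 123.29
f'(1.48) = -14.52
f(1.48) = -9.58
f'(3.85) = -81.78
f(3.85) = -111.78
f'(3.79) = -79.34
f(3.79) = -106.95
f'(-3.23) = -59.91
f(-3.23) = 72.18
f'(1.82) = -20.46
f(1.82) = -15.49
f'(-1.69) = -18.85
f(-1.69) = 14.80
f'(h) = -5.37*h^2 + 0.24*h - 3.11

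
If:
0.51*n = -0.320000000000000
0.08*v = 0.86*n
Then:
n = -0.63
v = -6.75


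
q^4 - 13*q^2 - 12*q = q*(q - 4)*(q + 1)*(q + 3)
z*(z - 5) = z^2 - 5*z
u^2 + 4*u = u*(u + 4)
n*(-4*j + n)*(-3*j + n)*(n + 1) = 12*j^2*n^2 + 12*j^2*n - 7*j*n^3 - 7*j*n^2 + n^4 + n^3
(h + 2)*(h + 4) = h^2 + 6*h + 8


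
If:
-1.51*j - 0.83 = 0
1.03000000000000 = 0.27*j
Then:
No Solution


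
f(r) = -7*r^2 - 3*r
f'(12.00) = -171.00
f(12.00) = -1044.00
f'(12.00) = -171.00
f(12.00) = -1044.00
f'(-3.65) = 48.10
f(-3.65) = -82.31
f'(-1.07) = 11.98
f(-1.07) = -4.80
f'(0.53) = -10.42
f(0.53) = -3.56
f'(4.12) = -60.68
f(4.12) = -131.18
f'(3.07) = -45.98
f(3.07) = -75.18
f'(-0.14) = -1.04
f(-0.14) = 0.28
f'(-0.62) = 5.68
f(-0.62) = -0.83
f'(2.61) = -39.54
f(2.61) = -55.51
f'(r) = -14*r - 3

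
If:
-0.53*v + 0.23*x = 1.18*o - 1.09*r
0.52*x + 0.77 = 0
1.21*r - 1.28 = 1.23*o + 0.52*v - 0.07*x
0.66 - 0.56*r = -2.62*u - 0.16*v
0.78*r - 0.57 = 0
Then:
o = -13.10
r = 0.73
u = -1.93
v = 30.03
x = -1.48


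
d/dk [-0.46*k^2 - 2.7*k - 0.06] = -0.92*k - 2.7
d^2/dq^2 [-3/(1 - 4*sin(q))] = 12*(-4*sin(q)^2 - sin(q) + 8)/(4*sin(q) - 1)^3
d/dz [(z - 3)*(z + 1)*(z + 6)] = 3*z^2 + 8*z - 15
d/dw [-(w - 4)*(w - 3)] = 7 - 2*w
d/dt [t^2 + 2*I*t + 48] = 2*t + 2*I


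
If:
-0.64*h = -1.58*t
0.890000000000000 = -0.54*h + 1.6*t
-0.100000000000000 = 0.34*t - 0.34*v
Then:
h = 8.23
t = 3.33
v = 3.63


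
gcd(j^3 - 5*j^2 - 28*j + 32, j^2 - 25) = 1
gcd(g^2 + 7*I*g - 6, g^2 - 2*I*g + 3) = g + I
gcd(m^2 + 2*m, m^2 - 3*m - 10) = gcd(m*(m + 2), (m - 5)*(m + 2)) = m + 2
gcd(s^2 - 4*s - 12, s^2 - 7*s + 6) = s - 6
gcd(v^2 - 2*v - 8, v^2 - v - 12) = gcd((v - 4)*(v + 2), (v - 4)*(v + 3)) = v - 4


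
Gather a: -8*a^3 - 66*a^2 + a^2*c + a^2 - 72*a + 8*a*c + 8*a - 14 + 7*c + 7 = -8*a^3 + a^2*(c - 65) + a*(8*c - 64) + 7*c - 7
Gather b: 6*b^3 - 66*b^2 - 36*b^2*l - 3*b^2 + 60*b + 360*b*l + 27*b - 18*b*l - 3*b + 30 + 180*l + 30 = 6*b^3 + b^2*(-36*l - 69) + b*(342*l + 84) + 180*l + 60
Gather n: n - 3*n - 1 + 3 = 2 - 2*n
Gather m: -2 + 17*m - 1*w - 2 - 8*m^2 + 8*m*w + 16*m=-8*m^2 + m*(8*w + 33) - w - 4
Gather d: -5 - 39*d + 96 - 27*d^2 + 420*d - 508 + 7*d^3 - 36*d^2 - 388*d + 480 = 7*d^3 - 63*d^2 - 7*d + 63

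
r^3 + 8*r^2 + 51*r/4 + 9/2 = (r + 1/2)*(r + 3/2)*(r + 6)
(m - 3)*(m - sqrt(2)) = m^2 - 3*m - sqrt(2)*m + 3*sqrt(2)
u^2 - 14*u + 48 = (u - 8)*(u - 6)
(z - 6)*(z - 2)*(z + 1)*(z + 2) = z^4 - 5*z^3 - 10*z^2 + 20*z + 24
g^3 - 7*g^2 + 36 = (g - 6)*(g - 3)*(g + 2)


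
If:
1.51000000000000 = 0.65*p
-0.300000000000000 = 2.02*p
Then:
No Solution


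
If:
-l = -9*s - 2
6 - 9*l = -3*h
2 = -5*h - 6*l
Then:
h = -6/7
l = 8/21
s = -34/189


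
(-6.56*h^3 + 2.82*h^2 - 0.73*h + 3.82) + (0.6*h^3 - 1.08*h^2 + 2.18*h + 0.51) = -5.96*h^3 + 1.74*h^2 + 1.45*h + 4.33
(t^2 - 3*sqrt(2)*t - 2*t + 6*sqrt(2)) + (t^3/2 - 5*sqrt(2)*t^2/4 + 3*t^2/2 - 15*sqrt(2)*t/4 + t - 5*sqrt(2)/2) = t^3/2 - 5*sqrt(2)*t^2/4 + 5*t^2/2 - 27*sqrt(2)*t/4 - t + 7*sqrt(2)/2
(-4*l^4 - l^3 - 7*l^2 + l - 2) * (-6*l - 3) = 24*l^5 + 18*l^4 + 45*l^3 + 15*l^2 + 9*l + 6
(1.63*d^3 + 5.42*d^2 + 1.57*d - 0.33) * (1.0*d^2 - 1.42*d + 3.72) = 1.63*d^5 + 3.1054*d^4 - 0.0627999999999993*d^3 + 17.603*d^2 + 6.309*d - 1.2276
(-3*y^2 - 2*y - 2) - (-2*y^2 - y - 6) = -y^2 - y + 4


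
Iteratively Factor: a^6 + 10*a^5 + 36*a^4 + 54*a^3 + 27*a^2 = (a + 3)*(a^5 + 7*a^4 + 15*a^3 + 9*a^2) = (a + 3)^2*(a^4 + 4*a^3 + 3*a^2) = a*(a + 3)^2*(a^3 + 4*a^2 + 3*a) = a^2*(a + 3)^2*(a^2 + 4*a + 3) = a^2*(a + 1)*(a + 3)^2*(a + 3)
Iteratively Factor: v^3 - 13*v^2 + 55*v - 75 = (v - 3)*(v^2 - 10*v + 25) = (v - 5)*(v - 3)*(v - 5)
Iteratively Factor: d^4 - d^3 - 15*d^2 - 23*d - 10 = (d + 1)*(d^3 - 2*d^2 - 13*d - 10) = (d + 1)^2*(d^2 - 3*d - 10) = (d + 1)^2*(d + 2)*(d - 5)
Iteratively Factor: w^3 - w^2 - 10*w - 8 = (w + 2)*(w^2 - 3*w - 4) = (w - 4)*(w + 2)*(w + 1)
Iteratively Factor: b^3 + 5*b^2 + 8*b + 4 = (b + 2)*(b^2 + 3*b + 2) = (b + 2)^2*(b + 1)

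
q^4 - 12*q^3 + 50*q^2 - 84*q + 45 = (q - 5)*(q - 3)^2*(q - 1)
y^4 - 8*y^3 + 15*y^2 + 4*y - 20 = (y - 5)*(y - 2)^2*(y + 1)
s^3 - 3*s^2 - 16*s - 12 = (s - 6)*(s + 1)*(s + 2)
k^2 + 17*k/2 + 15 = (k + 5/2)*(k + 6)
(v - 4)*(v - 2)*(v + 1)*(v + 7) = v^4 + 2*v^3 - 33*v^2 + 22*v + 56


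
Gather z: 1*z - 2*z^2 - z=-2*z^2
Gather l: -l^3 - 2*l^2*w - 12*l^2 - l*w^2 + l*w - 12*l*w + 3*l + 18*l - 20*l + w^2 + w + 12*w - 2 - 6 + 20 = -l^3 + l^2*(-2*w - 12) + l*(-w^2 - 11*w + 1) + w^2 + 13*w + 12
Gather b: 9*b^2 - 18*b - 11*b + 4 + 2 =9*b^2 - 29*b + 6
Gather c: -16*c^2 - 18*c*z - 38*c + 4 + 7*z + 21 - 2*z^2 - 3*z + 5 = -16*c^2 + c*(-18*z - 38) - 2*z^2 + 4*z + 30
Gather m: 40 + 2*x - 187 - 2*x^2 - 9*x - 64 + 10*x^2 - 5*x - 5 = 8*x^2 - 12*x - 216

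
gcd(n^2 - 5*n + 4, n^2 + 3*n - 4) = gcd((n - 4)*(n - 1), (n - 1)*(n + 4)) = n - 1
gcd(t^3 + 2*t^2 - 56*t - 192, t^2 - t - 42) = t + 6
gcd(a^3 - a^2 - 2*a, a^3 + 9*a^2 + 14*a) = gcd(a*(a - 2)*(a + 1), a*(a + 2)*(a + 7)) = a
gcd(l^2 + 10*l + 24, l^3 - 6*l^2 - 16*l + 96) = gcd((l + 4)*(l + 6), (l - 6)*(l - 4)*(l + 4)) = l + 4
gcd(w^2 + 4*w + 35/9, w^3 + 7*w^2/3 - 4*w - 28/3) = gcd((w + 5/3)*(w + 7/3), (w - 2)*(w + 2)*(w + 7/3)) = w + 7/3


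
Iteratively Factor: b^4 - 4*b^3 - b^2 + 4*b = (b - 4)*(b^3 - b) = b*(b - 4)*(b^2 - 1) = b*(b - 4)*(b + 1)*(b - 1)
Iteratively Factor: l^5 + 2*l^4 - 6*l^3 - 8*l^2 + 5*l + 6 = (l - 1)*(l^4 + 3*l^3 - 3*l^2 - 11*l - 6) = (l - 2)*(l - 1)*(l^3 + 5*l^2 + 7*l + 3) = (l - 2)*(l - 1)*(l + 1)*(l^2 + 4*l + 3) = (l - 2)*(l - 1)*(l + 1)*(l + 3)*(l + 1)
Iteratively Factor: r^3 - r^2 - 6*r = (r - 3)*(r^2 + 2*r) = (r - 3)*(r + 2)*(r)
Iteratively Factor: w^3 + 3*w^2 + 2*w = (w + 1)*(w^2 + 2*w) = w*(w + 1)*(w + 2)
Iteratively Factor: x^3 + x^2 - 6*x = (x + 3)*(x^2 - 2*x) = (x - 2)*(x + 3)*(x)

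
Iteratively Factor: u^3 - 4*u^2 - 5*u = (u + 1)*(u^2 - 5*u) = (u - 5)*(u + 1)*(u)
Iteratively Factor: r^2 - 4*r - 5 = (r - 5)*(r + 1)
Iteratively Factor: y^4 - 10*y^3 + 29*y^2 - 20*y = (y - 1)*(y^3 - 9*y^2 + 20*y) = (y - 4)*(y - 1)*(y^2 - 5*y) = (y - 5)*(y - 4)*(y - 1)*(y)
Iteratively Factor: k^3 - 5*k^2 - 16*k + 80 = (k - 5)*(k^2 - 16) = (k - 5)*(k + 4)*(k - 4)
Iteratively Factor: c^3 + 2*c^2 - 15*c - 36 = (c + 3)*(c^2 - c - 12) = (c + 3)^2*(c - 4)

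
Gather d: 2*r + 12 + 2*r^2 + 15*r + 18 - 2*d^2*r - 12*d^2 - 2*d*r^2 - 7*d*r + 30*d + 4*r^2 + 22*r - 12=d^2*(-2*r - 12) + d*(-2*r^2 - 7*r + 30) + 6*r^2 + 39*r + 18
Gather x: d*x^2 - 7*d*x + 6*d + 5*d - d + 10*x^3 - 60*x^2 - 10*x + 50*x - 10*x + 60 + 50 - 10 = 10*d + 10*x^3 + x^2*(d - 60) + x*(30 - 7*d) + 100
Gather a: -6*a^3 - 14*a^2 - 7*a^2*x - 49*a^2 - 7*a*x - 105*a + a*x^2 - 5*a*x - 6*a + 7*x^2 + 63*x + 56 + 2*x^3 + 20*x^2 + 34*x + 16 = -6*a^3 + a^2*(-7*x - 63) + a*(x^2 - 12*x - 111) + 2*x^3 + 27*x^2 + 97*x + 72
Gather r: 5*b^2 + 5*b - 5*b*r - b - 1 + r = 5*b^2 + 4*b + r*(1 - 5*b) - 1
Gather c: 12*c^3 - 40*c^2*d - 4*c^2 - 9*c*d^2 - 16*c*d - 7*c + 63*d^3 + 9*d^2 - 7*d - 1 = 12*c^3 + c^2*(-40*d - 4) + c*(-9*d^2 - 16*d - 7) + 63*d^3 + 9*d^2 - 7*d - 1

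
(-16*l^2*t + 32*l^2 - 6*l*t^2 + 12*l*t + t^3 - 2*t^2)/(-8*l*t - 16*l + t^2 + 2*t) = (2*l*t - 4*l + t^2 - 2*t)/(t + 2)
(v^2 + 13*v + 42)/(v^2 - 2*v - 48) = (v + 7)/(v - 8)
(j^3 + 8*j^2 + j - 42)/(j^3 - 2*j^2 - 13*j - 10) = (-j^3 - 8*j^2 - j + 42)/(-j^3 + 2*j^2 + 13*j + 10)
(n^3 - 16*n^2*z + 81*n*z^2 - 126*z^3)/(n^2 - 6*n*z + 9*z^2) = (-n^2 + 13*n*z - 42*z^2)/(-n + 3*z)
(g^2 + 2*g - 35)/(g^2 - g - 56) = (g - 5)/(g - 8)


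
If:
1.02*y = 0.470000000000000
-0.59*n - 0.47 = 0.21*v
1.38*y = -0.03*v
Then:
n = 6.75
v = -21.20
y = 0.46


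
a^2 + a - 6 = (a - 2)*(a + 3)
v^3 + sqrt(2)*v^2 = v^2*(v + sqrt(2))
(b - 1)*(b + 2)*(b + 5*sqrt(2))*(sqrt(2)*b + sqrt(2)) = sqrt(2)*b^4 + 2*sqrt(2)*b^3 + 10*b^3 - sqrt(2)*b^2 + 20*b^2 - 10*b - 2*sqrt(2)*b - 20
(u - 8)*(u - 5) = u^2 - 13*u + 40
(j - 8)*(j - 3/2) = j^2 - 19*j/2 + 12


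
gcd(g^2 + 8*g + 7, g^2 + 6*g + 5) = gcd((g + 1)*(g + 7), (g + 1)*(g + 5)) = g + 1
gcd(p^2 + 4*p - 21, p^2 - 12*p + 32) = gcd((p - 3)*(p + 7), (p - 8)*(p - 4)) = 1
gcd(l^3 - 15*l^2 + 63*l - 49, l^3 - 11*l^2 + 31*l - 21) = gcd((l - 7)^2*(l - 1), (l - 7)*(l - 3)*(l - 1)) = l^2 - 8*l + 7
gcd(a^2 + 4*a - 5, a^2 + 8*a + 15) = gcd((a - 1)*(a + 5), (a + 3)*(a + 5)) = a + 5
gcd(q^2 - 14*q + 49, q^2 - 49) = q - 7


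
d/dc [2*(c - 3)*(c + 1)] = 4*c - 4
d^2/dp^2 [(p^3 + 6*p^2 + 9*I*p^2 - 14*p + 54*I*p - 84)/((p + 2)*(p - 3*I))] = (p^3*(-116 + 96*I) + p^2*(-936 + 144*I) + p*(-3168 + 1008*I) - 1392 + 1968*I)/(p^6 + p^5*(6 - 9*I) + p^4*(-15 - 54*I) + p^3*(-154 - 81*I) + p^2*(-324 + 90*I) + p*(-216 + 324*I) + 216*I)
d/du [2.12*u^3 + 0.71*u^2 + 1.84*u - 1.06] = 6.36*u^2 + 1.42*u + 1.84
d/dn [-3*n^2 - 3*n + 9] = -6*n - 3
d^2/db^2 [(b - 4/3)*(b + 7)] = 2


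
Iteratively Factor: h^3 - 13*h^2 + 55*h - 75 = (h - 5)*(h^2 - 8*h + 15) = (h - 5)*(h - 3)*(h - 5)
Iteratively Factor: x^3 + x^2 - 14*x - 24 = (x - 4)*(x^2 + 5*x + 6) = (x - 4)*(x + 3)*(x + 2)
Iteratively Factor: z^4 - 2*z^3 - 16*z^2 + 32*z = (z)*(z^3 - 2*z^2 - 16*z + 32) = z*(z - 4)*(z^2 + 2*z - 8) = z*(z - 4)*(z - 2)*(z + 4)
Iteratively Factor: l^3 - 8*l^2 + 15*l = (l - 5)*(l^2 - 3*l) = (l - 5)*(l - 3)*(l)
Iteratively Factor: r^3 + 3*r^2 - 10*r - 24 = (r - 3)*(r^2 + 6*r + 8) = (r - 3)*(r + 4)*(r + 2)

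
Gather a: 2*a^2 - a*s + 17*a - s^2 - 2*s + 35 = 2*a^2 + a*(17 - s) - s^2 - 2*s + 35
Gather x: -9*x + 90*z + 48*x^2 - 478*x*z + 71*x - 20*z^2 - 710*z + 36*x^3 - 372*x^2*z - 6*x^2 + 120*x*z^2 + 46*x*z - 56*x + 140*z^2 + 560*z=36*x^3 + x^2*(42 - 372*z) + x*(120*z^2 - 432*z + 6) + 120*z^2 - 60*z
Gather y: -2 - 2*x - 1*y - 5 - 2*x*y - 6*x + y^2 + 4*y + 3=-8*x + y^2 + y*(3 - 2*x) - 4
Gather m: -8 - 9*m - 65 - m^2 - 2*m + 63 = -m^2 - 11*m - 10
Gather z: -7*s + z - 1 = -7*s + z - 1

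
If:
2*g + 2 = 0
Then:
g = -1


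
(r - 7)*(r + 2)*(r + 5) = r^3 - 39*r - 70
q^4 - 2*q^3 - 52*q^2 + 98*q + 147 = (q - 7)*(q - 3)*(q + 1)*(q + 7)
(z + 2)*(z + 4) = z^2 + 6*z + 8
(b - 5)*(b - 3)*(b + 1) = b^3 - 7*b^2 + 7*b + 15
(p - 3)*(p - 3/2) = p^2 - 9*p/2 + 9/2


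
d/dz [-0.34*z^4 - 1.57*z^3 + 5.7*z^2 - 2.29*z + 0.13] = -1.36*z^3 - 4.71*z^2 + 11.4*z - 2.29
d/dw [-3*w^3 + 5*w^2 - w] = -9*w^2 + 10*w - 1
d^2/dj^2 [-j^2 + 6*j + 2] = -2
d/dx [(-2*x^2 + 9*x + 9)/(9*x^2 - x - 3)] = (-79*x^2 - 150*x - 18)/(81*x^4 - 18*x^3 - 53*x^2 + 6*x + 9)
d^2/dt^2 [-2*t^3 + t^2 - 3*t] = 2 - 12*t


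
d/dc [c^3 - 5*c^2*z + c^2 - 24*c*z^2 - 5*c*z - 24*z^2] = 3*c^2 - 10*c*z + 2*c - 24*z^2 - 5*z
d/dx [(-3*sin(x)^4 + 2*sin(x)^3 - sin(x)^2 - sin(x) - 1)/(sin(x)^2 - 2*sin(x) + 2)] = (-6*sin(x)^5 + 20*sin(x)^4 - 32*sin(x)^3 + 15*sin(x)^2 - 2*sin(x) - 4)*cos(x)/(sin(x)^2 - 2*sin(x) + 2)^2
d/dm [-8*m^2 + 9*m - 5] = 9 - 16*m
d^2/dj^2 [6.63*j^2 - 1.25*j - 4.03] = 13.2600000000000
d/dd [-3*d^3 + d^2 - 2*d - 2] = -9*d^2 + 2*d - 2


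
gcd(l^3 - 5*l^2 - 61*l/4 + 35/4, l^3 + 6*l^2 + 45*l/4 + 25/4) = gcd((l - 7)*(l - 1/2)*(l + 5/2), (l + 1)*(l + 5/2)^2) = l + 5/2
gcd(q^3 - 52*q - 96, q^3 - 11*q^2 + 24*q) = q - 8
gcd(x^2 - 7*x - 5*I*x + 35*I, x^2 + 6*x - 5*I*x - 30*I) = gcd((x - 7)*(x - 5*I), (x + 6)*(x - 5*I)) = x - 5*I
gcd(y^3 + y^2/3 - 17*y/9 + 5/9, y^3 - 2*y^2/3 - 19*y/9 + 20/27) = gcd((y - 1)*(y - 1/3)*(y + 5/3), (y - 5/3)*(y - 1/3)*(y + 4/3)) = y - 1/3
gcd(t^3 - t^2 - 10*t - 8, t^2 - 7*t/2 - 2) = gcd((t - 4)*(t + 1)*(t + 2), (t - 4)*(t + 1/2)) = t - 4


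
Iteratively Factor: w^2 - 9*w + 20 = (w - 4)*(w - 5)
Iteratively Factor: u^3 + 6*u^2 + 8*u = (u + 4)*(u^2 + 2*u) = (u + 2)*(u + 4)*(u)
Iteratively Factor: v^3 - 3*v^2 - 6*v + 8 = (v - 1)*(v^2 - 2*v - 8) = (v - 4)*(v - 1)*(v + 2)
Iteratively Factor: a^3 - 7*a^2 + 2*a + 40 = (a + 2)*(a^2 - 9*a + 20) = (a - 5)*(a + 2)*(a - 4)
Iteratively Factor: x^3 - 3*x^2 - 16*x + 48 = (x - 4)*(x^2 + x - 12) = (x - 4)*(x - 3)*(x + 4)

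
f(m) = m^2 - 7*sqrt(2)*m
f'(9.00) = 8.10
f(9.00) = -8.10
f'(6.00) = 2.10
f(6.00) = -23.40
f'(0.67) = -8.56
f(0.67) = -6.18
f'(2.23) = -5.44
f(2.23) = -17.10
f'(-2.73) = -15.36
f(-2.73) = 34.48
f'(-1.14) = -12.18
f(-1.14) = 12.59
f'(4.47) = -0.96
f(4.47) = -24.27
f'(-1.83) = -13.56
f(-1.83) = 21.46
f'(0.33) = -9.24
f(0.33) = -3.16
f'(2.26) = -5.38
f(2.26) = -17.27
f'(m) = 2*m - 7*sqrt(2)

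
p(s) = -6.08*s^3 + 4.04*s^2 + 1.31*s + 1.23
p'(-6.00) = -703.81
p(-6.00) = 1452.09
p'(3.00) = -138.61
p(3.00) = -122.64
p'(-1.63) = -60.32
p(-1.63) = 36.16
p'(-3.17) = -207.60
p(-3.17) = 231.35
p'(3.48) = -191.47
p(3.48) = -201.52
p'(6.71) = -765.71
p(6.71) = -1644.92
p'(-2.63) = -146.10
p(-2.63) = 136.33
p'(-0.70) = -13.28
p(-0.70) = 4.38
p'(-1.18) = -33.62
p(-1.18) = 15.30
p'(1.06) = -10.62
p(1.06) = -0.08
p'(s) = -18.24*s^2 + 8.08*s + 1.31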